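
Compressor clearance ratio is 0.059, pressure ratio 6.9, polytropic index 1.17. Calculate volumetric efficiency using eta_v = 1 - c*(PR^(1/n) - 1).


PR^(1/n) = 6.9^(1/1.17) = 5.21152751
eta_v = 1 - 0.059 * (5.21152751 - 1)
eta_v = 0.7515

0.7515


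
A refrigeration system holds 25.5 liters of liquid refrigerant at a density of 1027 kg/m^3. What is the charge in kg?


Charge = V * rho / 1000
Charge = 25.5 * 1027 / 1000
Charge = 26.19 kg

26.19


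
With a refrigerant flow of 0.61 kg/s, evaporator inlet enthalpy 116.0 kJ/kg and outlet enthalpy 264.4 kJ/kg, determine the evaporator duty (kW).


dh = 264.4 - 116.0 = 148.4 kJ/kg
Q_evap = m_dot * dh = 0.61 * 148.4
Q_evap = 90.52 kW

90.52


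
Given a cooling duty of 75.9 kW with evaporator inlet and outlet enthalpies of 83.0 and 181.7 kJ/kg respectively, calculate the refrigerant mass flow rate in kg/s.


dh = 181.7 - 83.0 = 98.7 kJ/kg
m_dot = Q / dh = 75.9 / 98.7 = 0.769 kg/s

0.769


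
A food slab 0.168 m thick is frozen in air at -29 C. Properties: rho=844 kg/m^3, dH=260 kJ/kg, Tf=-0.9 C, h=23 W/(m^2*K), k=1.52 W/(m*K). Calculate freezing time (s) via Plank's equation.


dT = -0.9 - (-29) = 28.1 K
term1 = a/(2h) = 0.168/(2*23) = 0.003652173913
term2 = a^2/(8k) = 0.168^2/(8*1.52) = 0.002321052632
t = rho*dH*1000/dT * (term1 + term2)
t = 844*260*1000/28.1 * (0.003652173913 + 0.002321052632)
t = 46646 s

46646


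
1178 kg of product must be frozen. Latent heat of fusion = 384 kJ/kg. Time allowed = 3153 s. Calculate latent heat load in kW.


Q_lat = m * h_fg / t
Q_lat = 1178 * 384 / 3153
Q_lat = 143.47 kW

143.47


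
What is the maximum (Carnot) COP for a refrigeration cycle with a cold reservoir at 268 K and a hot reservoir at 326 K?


dT = 326 - 268 = 58 K
COP_carnot = T_cold / dT = 268 / 58
COP_carnot = 4.621

4.621


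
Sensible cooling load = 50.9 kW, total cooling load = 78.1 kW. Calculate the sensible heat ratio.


SHR = Q_sensible / Q_total
SHR = 50.9 / 78.1
SHR = 0.652

0.652


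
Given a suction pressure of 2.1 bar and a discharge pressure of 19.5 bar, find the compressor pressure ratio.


PR = P_high / P_low
PR = 19.5 / 2.1
PR = 9.286

9.286


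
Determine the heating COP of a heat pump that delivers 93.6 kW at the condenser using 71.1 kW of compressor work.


COP_hp = Q_cond / W
COP_hp = 93.6 / 71.1
COP_hp = 1.316

1.316


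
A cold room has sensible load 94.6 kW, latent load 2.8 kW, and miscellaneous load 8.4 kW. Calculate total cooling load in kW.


Q_total = Q_s + Q_l + Q_misc
Q_total = 94.6 + 2.8 + 8.4
Q_total = 105.8 kW

105.8


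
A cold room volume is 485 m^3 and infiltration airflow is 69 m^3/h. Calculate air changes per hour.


ACH = flow / volume
ACH = 69 / 485
ACH = 0.142

0.142


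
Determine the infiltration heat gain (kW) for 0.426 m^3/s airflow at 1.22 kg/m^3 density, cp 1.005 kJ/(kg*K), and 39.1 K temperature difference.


Q = V_dot * rho * cp * dT
Q = 0.426 * 1.22 * 1.005 * 39.1
Q = 20.423 kW

20.423


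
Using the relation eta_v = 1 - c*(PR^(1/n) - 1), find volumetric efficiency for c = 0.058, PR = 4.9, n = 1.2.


PR^(1/n) = 4.9^(1/1.2) = 3.75978837
eta_v = 1 - 0.058 * (3.75978837 - 1)
eta_v = 0.8399

0.8399


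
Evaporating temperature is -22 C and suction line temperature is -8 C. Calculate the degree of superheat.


Superheat = T_suction - T_evap
Superheat = -8 - (-22)
Superheat = 14 K

14


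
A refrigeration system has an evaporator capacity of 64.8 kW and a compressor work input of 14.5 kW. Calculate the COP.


COP = Q_evap / W
COP = 64.8 / 14.5
COP = 4.469

4.469


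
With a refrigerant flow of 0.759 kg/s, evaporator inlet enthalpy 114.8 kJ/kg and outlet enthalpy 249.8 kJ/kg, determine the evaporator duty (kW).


dh = 249.8 - 114.8 = 135.0 kJ/kg
Q_evap = m_dot * dh = 0.759 * 135.0
Q_evap = 102.47 kW

102.47


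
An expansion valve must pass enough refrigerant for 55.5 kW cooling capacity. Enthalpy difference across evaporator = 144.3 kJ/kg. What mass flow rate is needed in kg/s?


m_dot = Q / dh
m_dot = 55.5 / 144.3
m_dot = 0.3846 kg/s

0.3846


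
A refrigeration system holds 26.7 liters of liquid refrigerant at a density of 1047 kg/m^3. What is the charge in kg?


Charge = V * rho / 1000
Charge = 26.7 * 1047 / 1000
Charge = 27.95 kg

27.95


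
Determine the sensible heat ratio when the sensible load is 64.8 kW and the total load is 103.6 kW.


SHR = Q_sensible / Q_total
SHR = 64.8 / 103.6
SHR = 0.625

0.625


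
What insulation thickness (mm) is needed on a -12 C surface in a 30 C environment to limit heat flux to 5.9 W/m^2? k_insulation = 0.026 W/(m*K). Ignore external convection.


dT = 30 - (-12) = 42 K
thickness = k * dT / q_max * 1000
thickness = 0.026 * 42 / 5.9 * 1000
thickness = 185.1 mm

185.1


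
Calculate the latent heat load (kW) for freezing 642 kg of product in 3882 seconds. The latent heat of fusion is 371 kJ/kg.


Q_lat = m * h_fg / t
Q_lat = 642 * 371 / 3882
Q_lat = 61.36 kW

61.36


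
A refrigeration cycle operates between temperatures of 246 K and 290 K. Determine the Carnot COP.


dT = 290 - 246 = 44 K
COP_carnot = T_cold / dT = 246 / 44
COP_carnot = 5.591

5.591


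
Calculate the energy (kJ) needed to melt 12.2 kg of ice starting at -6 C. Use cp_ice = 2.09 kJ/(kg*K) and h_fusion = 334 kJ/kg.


Sensible heat = cp * dT = 2.09 * 6 = 12.54 kJ/kg
Total per kg = 12.54 + 334 = 346.54 kJ/kg
Q = m * total = 12.2 * 346.54
Q = 4227.8 kJ

4227.8


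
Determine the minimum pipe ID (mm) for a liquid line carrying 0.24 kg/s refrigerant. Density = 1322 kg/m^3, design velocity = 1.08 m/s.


A = m_dot / (rho * v) = 0.24 / (1322 * 1.08) = 0.0001680954782 m^2
d = sqrt(4*A/pi) * 1000
d = 14.6 mm

14.6


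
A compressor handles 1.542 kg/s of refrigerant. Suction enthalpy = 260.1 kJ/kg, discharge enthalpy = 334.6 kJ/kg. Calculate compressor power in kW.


dh = 334.6 - 260.1 = 74.5 kJ/kg
W = m_dot * dh = 1.542 * 74.5 = 114.88 kW

114.88


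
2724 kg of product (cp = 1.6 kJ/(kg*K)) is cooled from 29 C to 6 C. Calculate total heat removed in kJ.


dT = 29 - (6) = 23 K
Q = m * cp * dT = 2724 * 1.6 * 23
Q = 100243 kJ

100243


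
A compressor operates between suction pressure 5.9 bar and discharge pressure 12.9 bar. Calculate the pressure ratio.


PR = P_high / P_low
PR = 12.9 / 5.9
PR = 2.186

2.186


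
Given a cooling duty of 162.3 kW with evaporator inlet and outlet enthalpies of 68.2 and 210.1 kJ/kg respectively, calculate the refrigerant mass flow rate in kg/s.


dh = 210.1 - 68.2 = 141.9 kJ/kg
m_dot = Q / dh = 162.3 / 141.9 = 1.1438 kg/s

1.1438


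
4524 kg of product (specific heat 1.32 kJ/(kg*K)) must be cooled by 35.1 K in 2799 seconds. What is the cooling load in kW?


Q = m * cp * dT / t
Q = 4524 * 1.32 * 35.1 / 2799
Q = 74.886 kW

74.886


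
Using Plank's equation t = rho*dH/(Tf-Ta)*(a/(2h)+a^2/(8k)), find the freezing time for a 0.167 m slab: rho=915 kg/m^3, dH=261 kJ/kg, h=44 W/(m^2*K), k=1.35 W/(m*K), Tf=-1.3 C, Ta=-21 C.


dT = -1.3 - (-21) = 19.7 K
term1 = a/(2h) = 0.167/(2*44) = 0.001897727273
term2 = a^2/(8k) = 0.167^2/(8*1.35) = 0.002582314815
t = rho*dH*1000/dT * (term1 + term2)
t = 915*261*1000/19.7 * (0.001897727273 + 0.002582314815)
t = 54310 s

54310


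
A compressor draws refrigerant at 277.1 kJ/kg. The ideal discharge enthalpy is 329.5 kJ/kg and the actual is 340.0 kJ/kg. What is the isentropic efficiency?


dh_ideal = 329.5 - 277.1 = 52.4 kJ/kg
dh_actual = 340.0 - 277.1 = 62.9 kJ/kg
eta_s = dh_ideal / dh_actual = 52.4 / 62.9
eta_s = 0.8331

0.8331


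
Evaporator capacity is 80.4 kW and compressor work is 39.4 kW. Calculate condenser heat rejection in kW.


Q_cond = Q_evap + W
Q_cond = 80.4 + 39.4
Q_cond = 119.8 kW

119.8


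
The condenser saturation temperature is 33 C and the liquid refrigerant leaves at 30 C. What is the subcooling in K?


Subcooling = T_cond - T_liquid
Subcooling = 33 - 30
Subcooling = 3 K

3


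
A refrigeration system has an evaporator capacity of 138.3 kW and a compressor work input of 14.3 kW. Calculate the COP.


COP = Q_evap / W
COP = 138.3 / 14.3
COP = 9.671

9.671


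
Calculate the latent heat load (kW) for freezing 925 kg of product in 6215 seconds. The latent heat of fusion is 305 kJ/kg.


Q_lat = m * h_fg / t
Q_lat = 925 * 305 / 6215
Q_lat = 45.39 kW

45.39


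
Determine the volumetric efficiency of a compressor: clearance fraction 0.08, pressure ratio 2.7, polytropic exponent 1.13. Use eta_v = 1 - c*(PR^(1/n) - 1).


PR^(1/n) = 2.7^(1/1.13) = 2.40845116
eta_v = 1 - 0.08 * (2.40845116 - 1)
eta_v = 0.8873

0.8873


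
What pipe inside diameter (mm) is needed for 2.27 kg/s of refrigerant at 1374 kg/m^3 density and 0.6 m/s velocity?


A = m_dot / (rho * v) = 2.27 / (1374 * 0.6) = 0.00275351771 m^2
d = sqrt(4*A/pi) * 1000
d = 59.2 mm

59.2


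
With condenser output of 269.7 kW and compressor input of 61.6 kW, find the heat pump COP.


COP_hp = Q_cond / W
COP_hp = 269.7 / 61.6
COP_hp = 4.378

4.378


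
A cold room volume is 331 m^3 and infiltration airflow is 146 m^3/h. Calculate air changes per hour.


ACH = flow / volume
ACH = 146 / 331
ACH = 0.441

0.441


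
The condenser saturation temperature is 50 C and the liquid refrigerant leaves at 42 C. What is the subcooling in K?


Subcooling = T_cond - T_liquid
Subcooling = 50 - 42
Subcooling = 8 K

8


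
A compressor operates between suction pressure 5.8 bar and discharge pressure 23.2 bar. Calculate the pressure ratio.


PR = P_high / P_low
PR = 23.2 / 5.8
PR = 4.0

4.0


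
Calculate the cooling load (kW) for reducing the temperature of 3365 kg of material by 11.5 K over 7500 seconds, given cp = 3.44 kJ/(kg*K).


Q = m * cp * dT / t
Q = 3365 * 3.44 * 11.5 / 7500
Q = 17.749 kW

17.749


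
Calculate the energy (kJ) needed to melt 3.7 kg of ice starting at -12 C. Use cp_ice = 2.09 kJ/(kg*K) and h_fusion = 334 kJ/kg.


Sensible heat = cp * dT = 2.09 * 12 = 25.08 kJ/kg
Total per kg = 25.08 + 334 = 359.08 kJ/kg
Q = m * total = 3.7 * 359.08
Q = 1328.6 kJ

1328.6


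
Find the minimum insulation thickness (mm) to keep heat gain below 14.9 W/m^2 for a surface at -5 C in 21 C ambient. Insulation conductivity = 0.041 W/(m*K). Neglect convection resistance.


dT = 21 - (-5) = 26 K
thickness = k * dT / q_max * 1000
thickness = 0.041 * 26 / 14.9 * 1000
thickness = 71.5 mm

71.5


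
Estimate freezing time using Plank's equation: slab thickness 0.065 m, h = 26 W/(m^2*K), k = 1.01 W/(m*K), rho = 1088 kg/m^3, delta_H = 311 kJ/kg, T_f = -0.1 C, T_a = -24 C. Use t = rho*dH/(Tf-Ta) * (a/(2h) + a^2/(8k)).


dT = -0.1 - (-24) = 23.9 K
term1 = a/(2h) = 0.065/(2*26) = 0.00125
term2 = a^2/(8k) = 0.065^2/(8*1.01) = 0.0005228960396
t = rho*dH*1000/dT * (term1 + term2)
t = 1088*311*1000/23.9 * (0.00125 + 0.0005228960396)
t = 25100 s

25100


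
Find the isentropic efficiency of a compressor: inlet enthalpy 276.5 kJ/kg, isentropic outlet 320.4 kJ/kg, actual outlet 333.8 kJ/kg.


dh_ideal = 320.4 - 276.5 = 43.9 kJ/kg
dh_actual = 333.8 - 276.5 = 57.3 kJ/kg
eta_s = dh_ideal / dh_actual = 43.9 / 57.3
eta_s = 0.7661

0.7661


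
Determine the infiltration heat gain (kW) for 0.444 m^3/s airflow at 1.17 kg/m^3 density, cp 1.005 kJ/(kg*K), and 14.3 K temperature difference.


Q = V_dot * rho * cp * dT
Q = 0.444 * 1.17 * 1.005 * 14.3
Q = 7.466 kW

7.466


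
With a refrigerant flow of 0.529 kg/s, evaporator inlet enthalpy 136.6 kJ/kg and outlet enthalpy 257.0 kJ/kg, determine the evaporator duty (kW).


dh = 257.0 - 136.6 = 120.4 kJ/kg
Q_evap = m_dot * dh = 0.529 * 120.4
Q_evap = 63.69 kW

63.69


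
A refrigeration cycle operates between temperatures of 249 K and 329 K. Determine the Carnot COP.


dT = 329 - 249 = 80 K
COP_carnot = T_cold / dT = 249 / 80
COP_carnot = 3.113

3.113


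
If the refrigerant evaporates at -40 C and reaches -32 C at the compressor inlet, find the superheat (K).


Superheat = T_suction - T_evap
Superheat = -32 - (-40)
Superheat = 8 K

8


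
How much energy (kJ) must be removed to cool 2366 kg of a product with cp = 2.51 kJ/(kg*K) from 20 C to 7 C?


dT = 20 - (7) = 13 K
Q = m * cp * dT = 2366 * 2.51 * 13
Q = 77203 kJ

77203


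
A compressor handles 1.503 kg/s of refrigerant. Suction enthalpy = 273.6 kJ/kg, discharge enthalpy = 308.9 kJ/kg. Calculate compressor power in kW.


dh = 308.9 - 273.6 = 35.3 kJ/kg
W = m_dot * dh = 1.503 * 35.3 = 53.06 kW

53.06


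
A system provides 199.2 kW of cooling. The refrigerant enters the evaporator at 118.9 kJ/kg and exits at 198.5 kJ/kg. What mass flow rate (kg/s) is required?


dh = 198.5 - 118.9 = 79.6 kJ/kg
m_dot = Q / dh = 199.2 / 79.6 = 2.5025 kg/s

2.5025


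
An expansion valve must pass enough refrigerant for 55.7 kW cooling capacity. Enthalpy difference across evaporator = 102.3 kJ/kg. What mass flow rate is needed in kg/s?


m_dot = Q / dh
m_dot = 55.7 / 102.3
m_dot = 0.5445 kg/s

0.5445


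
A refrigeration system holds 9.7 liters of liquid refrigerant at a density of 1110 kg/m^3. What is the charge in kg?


Charge = V * rho / 1000
Charge = 9.7 * 1110 / 1000
Charge = 10.77 kg

10.77


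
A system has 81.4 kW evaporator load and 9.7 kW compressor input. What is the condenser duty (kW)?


Q_cond = Q_evap + W
Q_cond = 81.4 + 9.7
Q_cond = 91.1 kW

91.1


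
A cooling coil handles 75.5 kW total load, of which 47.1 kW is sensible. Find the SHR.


SHR = Q_sensible / Q_total
SHR = 47.1 / 75.5
SHR = 0.624

0.624


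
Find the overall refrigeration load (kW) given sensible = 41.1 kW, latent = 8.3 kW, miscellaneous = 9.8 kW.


Q_total = Q_s + Q_l + Q_misc
Q_total = 41.1 + 8.3 + 9.8
Q_total = 59.2 kW

59.2


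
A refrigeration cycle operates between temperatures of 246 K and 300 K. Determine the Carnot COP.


dT = 300 - 246 = 54 K
COP_carnot = T_cold / dT = 246 / 54
COP_carnot = 4.556

4.556


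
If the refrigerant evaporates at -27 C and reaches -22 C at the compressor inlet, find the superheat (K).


Superheat = T_suction - T_evap
Superheat = -22 - (-27)
Superheat = 5 K

5


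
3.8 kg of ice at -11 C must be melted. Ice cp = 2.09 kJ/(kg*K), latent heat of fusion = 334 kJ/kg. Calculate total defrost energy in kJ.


Sensible heat = cp * dT = 2.09 * 11 = 22.99 kJ/kg
Total per kg = 22.99 + 334 = 356.99 kJ/kg
Q = m * total = 3.8 * 356.99
Q = 1356.6 kJ

1356.6


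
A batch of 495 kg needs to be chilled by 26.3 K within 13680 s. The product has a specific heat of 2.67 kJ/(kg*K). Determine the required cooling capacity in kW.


Q = m * cp * dT / t
Q = 495 * 2.67 * 26.3 / 13680
Q = 2.541 kW

2.541


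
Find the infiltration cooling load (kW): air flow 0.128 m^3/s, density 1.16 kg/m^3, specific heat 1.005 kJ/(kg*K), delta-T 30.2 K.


Q = V_dot * rho * cp * dT
Q = 0.128 * 1.16 * 1.005 * 30.2
Q = 4.507 kW

4.507


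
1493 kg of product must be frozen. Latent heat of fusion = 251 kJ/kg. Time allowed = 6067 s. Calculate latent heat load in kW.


Q_lat = m * h_fg / t
Q_lat = 1493 * 251 / 6067
Q_lat = 61.77 kW

61.77


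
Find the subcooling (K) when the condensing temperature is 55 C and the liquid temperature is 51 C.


Subcooling = T_cond - T_liquid
Subcooling = 55 - 51
Subcooling = 4 K

4


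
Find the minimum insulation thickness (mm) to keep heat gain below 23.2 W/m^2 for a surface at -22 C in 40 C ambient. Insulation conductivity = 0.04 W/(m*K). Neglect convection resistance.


dT = 40 - (-22) = 62 K
thickness = k * dT / q_max * 1000
thickness = 0.04 * 62 / 23.2 * 1000
thickness = 106.9 mm

106.9


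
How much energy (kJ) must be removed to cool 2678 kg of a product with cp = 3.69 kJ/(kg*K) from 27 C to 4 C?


dT = 27 - (4) = 23 K
Q = m * cp * dT = 2678 * 3.69 * 23
Q = 227282 kJ

227282


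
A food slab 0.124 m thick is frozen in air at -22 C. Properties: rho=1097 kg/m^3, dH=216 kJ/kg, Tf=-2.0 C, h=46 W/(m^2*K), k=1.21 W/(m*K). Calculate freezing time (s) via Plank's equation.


dT = -2.0 - (-22) = 20.0 K
term1 = a/(2h) = 0.124/(2*46) = 0.001347826087
term2 = a^2/(8k) = 0.124^2/(8*1.21) = 0.001588429752
t = rho*dH*1000/dT * (term1 + term2)
t = 1097*216*1000/20.0 * (0.001347826087 + 0.001588429752)
t = 34788 s

34788


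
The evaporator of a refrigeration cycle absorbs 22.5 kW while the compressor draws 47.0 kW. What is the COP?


COP = Q_evap / W
COP = 22.5 / 47.0
COP = 0.479

0.479


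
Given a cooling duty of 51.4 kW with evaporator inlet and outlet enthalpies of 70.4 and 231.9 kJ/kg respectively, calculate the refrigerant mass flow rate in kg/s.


dh = 231.9 - 70.4 = 161.5 kJ/kg
m_dot = Q / dh = 51.4 / 161.5 = 0.3183 kg/s

0.3183


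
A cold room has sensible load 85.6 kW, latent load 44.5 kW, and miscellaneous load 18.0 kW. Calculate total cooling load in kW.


Q_total = Q_s + Q_l + Q_misc
Q_total = 85.6 + 44.5 + 18.0
Q_total = 148.1 kW

148.1


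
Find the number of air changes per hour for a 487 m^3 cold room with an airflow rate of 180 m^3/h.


ACH = flow / volume
ACH = 180 / 487
ACH = 0.37

0.37


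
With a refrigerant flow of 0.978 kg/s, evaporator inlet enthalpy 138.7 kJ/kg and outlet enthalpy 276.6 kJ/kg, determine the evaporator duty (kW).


dh = 276.6 - 138.7 = 137.9 kJ/kg
Q_evap = m_dot * dh = 0.978 * 137.9
Q_evap = 134.87 kW

134.87


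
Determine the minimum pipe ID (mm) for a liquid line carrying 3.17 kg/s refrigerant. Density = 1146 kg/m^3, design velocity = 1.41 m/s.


A = m_dot / (rho * v) = 3.17 / (1146 * 1.41) = 0.001961803622 m^2
d = sqrt(4*A/pi) * 1000
d = 50.0 mm

50.0


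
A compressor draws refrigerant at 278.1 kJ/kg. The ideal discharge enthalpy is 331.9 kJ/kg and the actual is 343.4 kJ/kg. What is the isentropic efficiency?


dh_ideal = 331.9 - 278.1 = 53.8 kJ/kg
dh_actual = 343.4 - 278.1 = 65.3 kJ/kg
eta_s = dh_ideal / dh_actual = 53.8 / 65.3
eta_s = 0.8239

0.8239


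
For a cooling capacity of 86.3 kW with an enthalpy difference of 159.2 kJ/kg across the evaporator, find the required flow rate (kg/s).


m_dot = Q / dh
m_dot = 86.3 / 159.2
m_dot = 0.5421 kg/s

0.5421


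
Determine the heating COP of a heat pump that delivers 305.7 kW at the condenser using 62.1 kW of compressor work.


COP_hp = Q_cond / W
COP_hp = 305.7 / 62.1
COP_hp = 4.923

4.923


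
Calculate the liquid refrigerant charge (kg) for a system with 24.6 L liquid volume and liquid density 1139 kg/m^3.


Charge = V * rho / 1000
Charge = 24.6 * 1139 / 1000
Charge = 28.02 kg

28.02


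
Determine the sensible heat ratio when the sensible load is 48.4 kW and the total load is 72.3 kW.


SHR = Q_sensible / Q_total
SHR = 48.4 / 72.3
SHR = 0.669

0.669


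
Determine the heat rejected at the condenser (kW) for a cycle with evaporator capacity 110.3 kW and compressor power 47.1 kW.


Q_cond = Q_evap + W
Q_cond = 110.3 + 47.1
Q_cond = 157.4 kW

157.4


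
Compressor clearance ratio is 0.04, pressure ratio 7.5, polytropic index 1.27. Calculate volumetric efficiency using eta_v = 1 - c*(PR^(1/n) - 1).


PR^(1/n) = 7.5^(1/1.27) = 4.88680058
eta_v = 1 - 0.04 * (4.88680058 - 1)
eta_v = 0.8445

0.8445


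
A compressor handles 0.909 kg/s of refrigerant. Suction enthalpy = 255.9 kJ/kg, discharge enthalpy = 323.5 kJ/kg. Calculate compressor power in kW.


dh = 323.5 - 255.9 = 67.6 kJ/kg
W = m_dot * dh = 0.909 * 67.6 = 61.45 kW

61.45


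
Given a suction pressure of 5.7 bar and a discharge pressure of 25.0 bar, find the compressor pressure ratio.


PR = P_high / P_low
PR = 25.0 / 5.7
PR = 4.386

4.386


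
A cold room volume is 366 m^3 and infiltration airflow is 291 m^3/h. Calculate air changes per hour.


ACH = flow / volume
ACH = 291 / 366
ACH = 0.795

0.795


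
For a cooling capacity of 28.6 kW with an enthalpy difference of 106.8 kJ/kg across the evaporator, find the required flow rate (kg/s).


m_dot = Q / dh
m_dot = 28.6 / 106.8
m_dot = 0.2678 kg/s

0.2678


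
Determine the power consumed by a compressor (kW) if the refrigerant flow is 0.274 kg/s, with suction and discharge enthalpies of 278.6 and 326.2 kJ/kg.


dh = 326.2 - 278.6 = 47.6 kJ/kg
W = m_dot * dh = 0.274 * 47.6 = 13.04 kW

13.04


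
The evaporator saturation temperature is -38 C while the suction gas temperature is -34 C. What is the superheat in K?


Superheat = T_suction - T_evap
Superheat = -34 - (-38)
Superheat = 4 K

4


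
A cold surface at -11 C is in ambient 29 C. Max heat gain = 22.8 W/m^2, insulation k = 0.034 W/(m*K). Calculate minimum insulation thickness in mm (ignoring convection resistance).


dT = 29 - (-11) = 40 K
thickness = k * dT / q_max * 1000
thickness = 0.034 * 40 / 22.8 * 1000
thickness = 59.6 mm

59.6


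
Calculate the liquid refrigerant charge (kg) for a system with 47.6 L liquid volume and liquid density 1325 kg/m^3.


Charge = V * rho / 1000
Charge = 47.6 * 1325 / 1000
Charge = 63.07 kg

63.07


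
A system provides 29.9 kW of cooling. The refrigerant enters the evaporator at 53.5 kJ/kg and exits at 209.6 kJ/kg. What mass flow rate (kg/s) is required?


dh = 209.6 - 53.5 = 156.1 kJ/kg
m_dot = Q / dh = 29.9 / 156.1 = 0.1915 kg/s

0.1915


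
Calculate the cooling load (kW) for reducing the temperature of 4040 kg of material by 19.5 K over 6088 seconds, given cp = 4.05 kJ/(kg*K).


Q = m * cp * dT / t
Q = 4040 * 4.05 * 19.5 / 6088
Q = 52.408 kW

52.408


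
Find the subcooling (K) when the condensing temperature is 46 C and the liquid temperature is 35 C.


Subcooling = T_cond - T_liquid
Subcooling = 46 - 35
Subcooling = 11 K

11


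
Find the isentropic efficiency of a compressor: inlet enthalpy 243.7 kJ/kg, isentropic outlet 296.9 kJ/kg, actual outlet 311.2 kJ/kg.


dh_ideal = 296.9 - 243.7 = 53.2 kJ/kg
dh_actual = 311.2 - 243.7 = 67.5 kJ/kg
eta_s = dh_ideal / dh_actual = 53.2 / 67.5
eta_s = 0.7881

0.7881


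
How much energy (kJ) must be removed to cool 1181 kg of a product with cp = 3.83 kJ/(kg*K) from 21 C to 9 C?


dT = 21 - (9) = 12 K
Q = m * cp * dT = 1181 * 3.83 * 12
Q = 54279 kJ

54279


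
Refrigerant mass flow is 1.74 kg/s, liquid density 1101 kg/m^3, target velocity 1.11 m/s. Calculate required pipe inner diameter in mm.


A = m_dot / (rho * v) = 1.74 / (1101 * 1.11) = 0.001423767091 m^2
d = sqrt(4*A/pi) * 1000
d = 42.6 mm

42.6


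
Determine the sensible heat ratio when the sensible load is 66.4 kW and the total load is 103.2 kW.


SHR = Q_sensible / Q_total
SHR = 66.4 / 103.2
SHR = 0.643

0.643


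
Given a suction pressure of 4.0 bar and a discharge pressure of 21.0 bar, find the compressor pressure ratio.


PR = P_high / P_low
PR = 21.0 / 4.0
PR = 5.25

5.25


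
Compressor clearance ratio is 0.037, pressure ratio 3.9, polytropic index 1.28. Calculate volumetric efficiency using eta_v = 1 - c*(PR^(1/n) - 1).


PR^(1/n) = 3.9^(1/1.28) = 2.8958044
eta_v = 1 - 0.037 * (2.8958044 - 1)
eta_v = 0.9299

0.9299


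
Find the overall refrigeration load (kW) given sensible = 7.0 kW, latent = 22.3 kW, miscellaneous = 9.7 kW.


Q_total = Q_s + Q_l + Q_misc
Q_total = 7.0 + 22.3 + 9.7
Q_total = 39.0 kW

39.0


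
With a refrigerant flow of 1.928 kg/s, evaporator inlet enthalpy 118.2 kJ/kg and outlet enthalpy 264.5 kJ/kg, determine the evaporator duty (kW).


dh = 264.5 - 118.2 = 146.3 kJ/kg
Q_evap = m_dot * dh = 1.928 * 146.3
Q_evap = 282.07 kW

282.07


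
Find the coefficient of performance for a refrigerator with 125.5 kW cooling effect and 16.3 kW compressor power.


COP = Q_evap / W
COP = 125.5 / 16.3
COP = 7.699

7.699


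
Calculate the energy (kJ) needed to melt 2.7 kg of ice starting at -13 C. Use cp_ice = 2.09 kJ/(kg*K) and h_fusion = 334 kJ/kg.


Sensible heat = cp * dT = 2.09 * 13 = 27.17 kJ/kg
Total per kg = 27.17 + 334 = 361.17 kJ/kg
Q = m * total = 2.7 * 361.17
Q = 975.2 kJ

975.2


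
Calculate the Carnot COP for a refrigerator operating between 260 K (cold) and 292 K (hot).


dT = 292 - 260 = 32 K
COP_carnot = T_cold / dT = 260 / 32
COP_carnot = 8.125

8.125


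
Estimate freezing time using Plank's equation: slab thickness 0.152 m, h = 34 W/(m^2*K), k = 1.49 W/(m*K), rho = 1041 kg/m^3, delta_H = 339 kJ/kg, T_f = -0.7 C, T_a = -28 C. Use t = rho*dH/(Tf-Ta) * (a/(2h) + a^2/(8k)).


dT = -0.7 - (-28) = 27.3 K
term1 = a/(2h) = 0.152/(2*34) = 0.002235294118
term2 = a^2/(8k) = 0.152^2/(8*1.49) = 0.001938255034
t = rho*dH*1000/dT * (term1 + term2)
t = 1041*339*1000/27.3 * (0.002235294118 + 0.001938255034)
t = 53950 s

53950


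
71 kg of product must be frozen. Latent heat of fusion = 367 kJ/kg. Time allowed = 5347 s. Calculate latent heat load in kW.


Q_lat = m * h_fg / t
Q_lat = 71 * 367 / 5347
Q_lat = 4.87 kW

4.87


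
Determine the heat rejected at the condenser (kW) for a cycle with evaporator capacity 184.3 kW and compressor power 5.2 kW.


Q_cond = Q_evap + W
Q_cond = 184.3 + 5.2
Q_cond = 189.5 kW

189.5


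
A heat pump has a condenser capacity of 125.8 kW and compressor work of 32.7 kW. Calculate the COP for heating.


COP_hp = Q_cond / W
COP_hp = 125.8 / 32.7
COP_hp = 3.847

3.847


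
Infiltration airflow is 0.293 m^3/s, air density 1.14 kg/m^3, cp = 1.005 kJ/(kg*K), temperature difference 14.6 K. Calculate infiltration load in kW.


Q = V_dot * rho * cp * dT
Q = 0.293 * 1.14 * 1.005 * 14.6
Q = 4.901 kW

4.901


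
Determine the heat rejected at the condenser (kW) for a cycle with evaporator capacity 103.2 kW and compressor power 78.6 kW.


Q_cond = Q_evap + W
Q_cond = 103.2 + 78.6
Q_cond = 181.8 kW

181.8


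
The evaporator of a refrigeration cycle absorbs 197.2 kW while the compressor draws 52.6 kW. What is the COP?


COP = Q_evap / W
COP = 197.2 / 52.6
COP = 3.749

3.749


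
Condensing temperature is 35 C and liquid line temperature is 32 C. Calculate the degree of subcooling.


Subcooling = T_cond - T_liquid
Subcooling = 35 - 32
Subcooling = 3 K

3


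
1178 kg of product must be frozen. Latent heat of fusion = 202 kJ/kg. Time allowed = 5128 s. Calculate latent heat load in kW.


Q_lat = m * h_fg / t
Q_lat = 1178 * 202 / 5128
Q_lat = 46.4 kW

46.4


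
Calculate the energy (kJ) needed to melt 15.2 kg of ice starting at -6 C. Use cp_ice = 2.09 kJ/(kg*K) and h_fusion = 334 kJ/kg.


Sensible heat = cp * dT = 2.09 * 6 = 12.54 kJ/kg
Total per kg = 12.54 + 334 = 346.54 kJ/kg
Q = m * total = 15.2 * 346.54
Q = 5267.4 kJ

5267.4


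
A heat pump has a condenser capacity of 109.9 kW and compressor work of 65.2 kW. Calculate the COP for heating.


COP_hp = Q_cond / W
COP_hp = 109.9 / 65.2
COP_hp = 1.686

1.686


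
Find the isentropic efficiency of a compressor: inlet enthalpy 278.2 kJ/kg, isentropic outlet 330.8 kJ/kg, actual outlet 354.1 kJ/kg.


dh_ideal = 330.8 - 278.2 = 52.6 kJ/kg
dh_actual = 354.1 - 278.2 = 75.9 kJ/kg
eta_s = dh_ideal / dh_actual = 52.6 / 75.9
eta_s = 0.693

0.693


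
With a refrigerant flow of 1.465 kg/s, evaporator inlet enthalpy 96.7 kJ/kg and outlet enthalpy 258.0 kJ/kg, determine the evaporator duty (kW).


dh = 258.0 - 96.7 = 161.3 kJ/kg
Q_evap = m_dot * dh = 1.465 * 161.3
Q_evap = 236.3 kW

236.3


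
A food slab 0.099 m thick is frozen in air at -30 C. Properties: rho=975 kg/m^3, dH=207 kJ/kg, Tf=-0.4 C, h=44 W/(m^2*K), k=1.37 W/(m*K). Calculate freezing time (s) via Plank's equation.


dT = -0.4 - (-30) = 29.6 K
term1 = a/(2h) = 0.099/(2*44) = 0.001125
term2 = a^2/(8k) = 0.099^2/(8*1.37) = 0.0008942518248
t = rho*dH*1000/dT * (term1 + term2)
t = 975*207*1000/29.6 * (0.001125 + 0.0008942518248)
t = 13768 s

13768


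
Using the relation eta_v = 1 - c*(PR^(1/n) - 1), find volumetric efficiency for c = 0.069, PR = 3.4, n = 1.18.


PR^(1/n) = 3.4^(1/1.18) = 2.82101803
eta_v = 1 - 0.069 * (2.82101803 - 1)
eta_v = 0.8743

0.8743


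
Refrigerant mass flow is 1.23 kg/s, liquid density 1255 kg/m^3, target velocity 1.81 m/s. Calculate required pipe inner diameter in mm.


A = m_dot / (rho * v) = 1.23 / (1255 * 1.81) = 0.0005414804869 m^2
d = sqrt(4*A/pi) * 1000
d = 26.3 mm

26.3


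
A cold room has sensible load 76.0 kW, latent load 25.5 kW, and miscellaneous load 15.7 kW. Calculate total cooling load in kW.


Q_total = Q_s + Q_l + Q_misc
Q_total = 76.0 + 25.5 + 15.7
Q_total = 117.2 kW

117.2


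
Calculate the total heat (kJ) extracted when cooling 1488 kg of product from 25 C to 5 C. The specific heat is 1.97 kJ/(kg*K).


dT = 25 - (5) = 20 K
Q = m * cp * dT = 1488 * 1.97 * 20
Q = 58627 kJ

58627


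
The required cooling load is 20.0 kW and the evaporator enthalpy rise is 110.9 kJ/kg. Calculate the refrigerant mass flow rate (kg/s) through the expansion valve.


m_dot = Q / dh
m_dot = 20.0 / 110.9
m_dot = 0.1803 kg/s

0.1803


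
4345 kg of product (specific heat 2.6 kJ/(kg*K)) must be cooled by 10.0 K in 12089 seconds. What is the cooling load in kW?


Q = m * cp * dT / t
Q = 4345 * 2.6 * 10.0 / 12089
Q = 9.345 kW

9.345


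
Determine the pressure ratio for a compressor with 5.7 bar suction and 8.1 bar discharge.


PR = P_high / P_low
PR = 8.1 / 5.7
PR = 1.421

1.421


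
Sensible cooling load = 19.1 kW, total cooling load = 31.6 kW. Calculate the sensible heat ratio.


SHR = Q_sensible / Q_total
SHR = 19.1 / 31.6
SHR = 0.604

0.604


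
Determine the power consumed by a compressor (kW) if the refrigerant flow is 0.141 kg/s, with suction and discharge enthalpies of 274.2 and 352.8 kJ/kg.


dh = 352.8 - 274.2 = 78.6 kJ/kg
W = m_dot * dh = 0.141 * 78.6 = 11.08 kW

11.08


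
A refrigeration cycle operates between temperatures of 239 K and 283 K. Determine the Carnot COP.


dT = 283 - 239 = 44 K
COP_carnot = T_cold / dT = 239 / 44
COP_carnot = 5.432

5.432


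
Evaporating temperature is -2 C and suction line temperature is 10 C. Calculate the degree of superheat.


Superheat = T_suction - T_evap
Superheat = 10 - (-2)
Superheat = 12 K

12


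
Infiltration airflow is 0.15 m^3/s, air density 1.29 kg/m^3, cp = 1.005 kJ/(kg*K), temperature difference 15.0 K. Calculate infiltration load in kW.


Q = V_dot * rho * cp * dT
Q = 0.15 * 1.29 * 1.005 * 15.0
Q = 2.917 kW

2.917


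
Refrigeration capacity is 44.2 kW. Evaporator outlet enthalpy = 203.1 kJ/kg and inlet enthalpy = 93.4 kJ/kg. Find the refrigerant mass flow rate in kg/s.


dh = 203.1 - 93.4 = 109.7 kJ/kg
m_dot = Q / dh = 44.2 / 109.7 = 0.4029 kg/s

0.4029


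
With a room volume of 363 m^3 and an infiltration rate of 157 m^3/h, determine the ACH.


ACH = flow / volume
ACH = 157 / 363
ACH = 0.433

0.433


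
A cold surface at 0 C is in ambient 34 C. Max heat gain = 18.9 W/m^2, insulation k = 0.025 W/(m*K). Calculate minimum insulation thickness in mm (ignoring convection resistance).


dT = 34 - (0) = 34 K
thickness = k * dT / q_max * 1000
thickness = 0.025 * 34 / 18.9 * 1000
thickness = 45.0 mm

45.0


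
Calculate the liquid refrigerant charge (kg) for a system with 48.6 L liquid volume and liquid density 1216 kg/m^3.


Charge = V * rho / 1000
Charge = 48.6 * 1216 / 1000
Charge = 59.1 kg

59.1


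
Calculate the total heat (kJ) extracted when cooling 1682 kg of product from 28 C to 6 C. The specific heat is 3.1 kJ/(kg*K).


dT = 28 - (6) = 22 K
Q = m * cp * dT = 1682 * 3.1 * 22
Q = 114712 kJ

114712


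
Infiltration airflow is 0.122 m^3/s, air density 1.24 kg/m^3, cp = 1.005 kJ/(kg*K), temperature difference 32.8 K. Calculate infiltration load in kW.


Q = V_dot * rho * cp * dT
Q = 0.122 * 1.24 * 1.005 * 32.8
Q = 4.987 kW

4.987


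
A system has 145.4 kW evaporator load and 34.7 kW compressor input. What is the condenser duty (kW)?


Q_cond = Q_evap + W
Q_cond = 145.4 + 34.7
Q_cond = 180.1 kW

180.1


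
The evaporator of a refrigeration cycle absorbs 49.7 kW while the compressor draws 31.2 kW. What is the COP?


COP = Q_evap / W
COP = 49.7 / 31.2
COP = 1.593

1.593


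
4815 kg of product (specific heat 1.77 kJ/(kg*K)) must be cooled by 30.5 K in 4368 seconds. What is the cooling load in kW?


Q = m * cp * dT / t
Q = 4815 * 1.77 * 30.5 / 4368
Q = 59.51 kW

59.51


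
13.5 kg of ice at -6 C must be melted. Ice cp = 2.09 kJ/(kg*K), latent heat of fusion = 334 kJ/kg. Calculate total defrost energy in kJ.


Sensible heat = cp * dT = 2.09 * 6 = 12.54 kJ/kg
Total per kg = 12.54 + 334 = 346.54 kJ/kg
Q = m * total = 13.5 * 346.54
Q = 4678.3 kJ

4678.3


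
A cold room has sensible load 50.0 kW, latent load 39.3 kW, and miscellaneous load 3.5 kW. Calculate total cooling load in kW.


Q_total = Q_s + Q_l + Q_misc
Q_total = 50.0 + 39.3 + 3.5
Q_total = 92.8 kW

92.8


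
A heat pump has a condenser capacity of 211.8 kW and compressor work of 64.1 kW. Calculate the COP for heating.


COP_hp = Q_cond / W
COP_hp = 211.8 / 64.1
COP_hp = 3.304

3.304


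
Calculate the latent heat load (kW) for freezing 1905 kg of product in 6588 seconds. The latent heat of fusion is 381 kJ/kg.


Q_lat = m * h_fg / t
Q_lat = 1905 * 381 / 6588
Q_lat = 110.17 kW

110.17


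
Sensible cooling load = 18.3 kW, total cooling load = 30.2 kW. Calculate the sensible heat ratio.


SHR = Q_sensible / Q_total
SHR = 18.3 / 30.2
SHR = 0.606

0.606


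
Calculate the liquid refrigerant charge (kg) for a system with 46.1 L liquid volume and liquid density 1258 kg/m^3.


Charge = V * rho / 1000
Charge = 46.1 * 1258 / 1000
Charge = 57.99 kg

57.99


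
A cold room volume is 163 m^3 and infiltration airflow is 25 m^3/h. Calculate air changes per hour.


ACH = flow / volume
ACH = 25 / 163
ACH = 0.153

0.153


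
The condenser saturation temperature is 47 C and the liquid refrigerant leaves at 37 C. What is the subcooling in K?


Subcooling = T_cond - T_liquid
Subcooling = 47 - 37
Subcooling = 10 K

10


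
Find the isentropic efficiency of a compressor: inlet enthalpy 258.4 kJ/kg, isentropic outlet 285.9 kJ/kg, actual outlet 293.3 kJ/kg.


dh_ideal = 285.9 - 258.4 = 27.5 kJ/kg
dh_actual = 293.3 - 258.4 = 34.9 kJ/kg
eta_s = dh_ideal / dh_actual = 27.5 / 34.9
eta_s = 0.788

0.788


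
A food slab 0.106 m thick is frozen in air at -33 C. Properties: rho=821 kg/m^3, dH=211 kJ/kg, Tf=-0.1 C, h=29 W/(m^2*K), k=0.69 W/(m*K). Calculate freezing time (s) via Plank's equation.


dT = -0.1 - (-33) = 32.9 K
term1 = a/(2h) = 0.106/(2*29) = 0.001827586207
term2 = a^2/(8k) = 0.106^2/(8*0.69) = 0.002035507246
t = rho*dH*1000/dT * (term1 + term2)
t = 821*211*1000/32.9 * (0.001827586207 + 0.002035507246)
t = 20341 s

20341


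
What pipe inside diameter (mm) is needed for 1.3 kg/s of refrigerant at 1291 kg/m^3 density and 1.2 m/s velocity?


A = m_dot / (rho * v) = 1.3 / (1291 * 1.2) = 0.0008391427834 m^2
d = sqrt(4*A/pi) * 1000
d = 32.7 mm

32.7


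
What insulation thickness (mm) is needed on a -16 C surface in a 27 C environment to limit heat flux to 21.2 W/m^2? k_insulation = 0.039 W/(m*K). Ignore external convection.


dT = 27 - (-16) = 43 K
thickness = k * dT / q_max * 1000
thickness = 0.039 * 43 / 21.2 * 1000
thickness = 79.1 mm

79.1


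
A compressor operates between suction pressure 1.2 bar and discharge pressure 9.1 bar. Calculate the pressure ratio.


PR = P_high / P_low
PR = 9.1 / 1.2
PR = 7.583

7.583


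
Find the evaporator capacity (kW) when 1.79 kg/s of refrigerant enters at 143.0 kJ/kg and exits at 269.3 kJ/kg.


dh = 269.3 - 143.0 = 126.3 kJ/kg
Q_evap = m_dot * dh = 1.79 * 126.3
Q_evap = 226.08 kW

226.08


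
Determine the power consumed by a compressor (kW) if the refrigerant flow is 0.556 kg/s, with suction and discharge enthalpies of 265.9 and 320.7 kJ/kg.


dh = 320.7 - 265.9 = 54.8 kJ/kg
W = m_dot * dh = 0.556 * 54.8 = 30.47 kW

30.47


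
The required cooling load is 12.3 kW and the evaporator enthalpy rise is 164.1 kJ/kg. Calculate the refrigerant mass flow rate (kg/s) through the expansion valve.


m_dot = Q / dh
m_dot = 12.3 / 164.1
m_dot = 0.075 kg/s

0.075


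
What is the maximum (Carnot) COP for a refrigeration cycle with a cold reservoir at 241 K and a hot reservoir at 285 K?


dT = 285 - 241 = 44 K
COP_carnot = T_cold / dT = 241 / 44
COP_carnot = 5.477

5.477


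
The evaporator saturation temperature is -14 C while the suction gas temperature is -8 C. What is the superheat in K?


Superheat = T_suction - T_evap
Superheat = -8 - (-14)
Superheat = 6 K

6


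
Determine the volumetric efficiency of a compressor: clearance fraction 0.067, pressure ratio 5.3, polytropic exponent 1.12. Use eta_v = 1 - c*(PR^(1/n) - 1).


PR^(1/n) = 5.3^(1/1.12) = 4.43276679
eta_v = 1 - 0.067 * (4.43276679 - 1)
eta_v = 0.77

0.77


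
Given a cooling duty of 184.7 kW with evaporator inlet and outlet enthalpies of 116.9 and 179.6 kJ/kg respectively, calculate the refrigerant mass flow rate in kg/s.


dh = 179.6 - 116.9 = 62.7 kJ/kg
m_dot = Q / dh = 184.7 / 62.7 = 2.9458 kg/s

2.9458


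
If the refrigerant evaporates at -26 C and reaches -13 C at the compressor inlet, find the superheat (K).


Superheat = T_suction - T_evap
Superheat = -13 - (-26)
Superheat = 13 K

13


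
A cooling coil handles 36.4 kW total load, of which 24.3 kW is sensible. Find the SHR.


SHR = Q_sensible / Q_total
SHR = 24.3 / 36.4
SHR = 0.668

0.668


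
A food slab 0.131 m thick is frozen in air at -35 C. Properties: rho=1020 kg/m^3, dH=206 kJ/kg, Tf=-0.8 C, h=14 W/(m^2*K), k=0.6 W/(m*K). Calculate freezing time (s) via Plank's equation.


dT = -0.8 - (-35) = 34.2 K
term1 = a/(2h) = 0.131/(2*14) = 0.004678571429
term2 = a^2/(8k) = 0.131^2/(8*0.6) = 0.003575208333
t = rho*dH*1000/dT * (term1 + term2)
t = 1020*206*1000/34.2 * (0.004678571429 + 0.003575208333)
t = 50710 s

50710


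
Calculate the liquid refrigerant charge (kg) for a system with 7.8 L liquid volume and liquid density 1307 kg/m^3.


Charge = V * rho / 1000
Charge = 7.8 * 1307 / 1000
Charge = 10.19 kg

10.19


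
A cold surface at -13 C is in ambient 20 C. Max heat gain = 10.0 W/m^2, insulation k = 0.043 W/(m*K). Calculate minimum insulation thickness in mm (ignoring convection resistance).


dT = 20 - (-13) = 33 K
thickness = k * dT / q_max * 1000
thickness = 0.043 * 33 / 10.0 * 1000
thickness = 141.9 mm

141.9


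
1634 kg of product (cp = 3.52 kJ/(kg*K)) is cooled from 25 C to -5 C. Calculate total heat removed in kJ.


dT = 25 - (-5) = 30 K
Q = m * cp * dT = 1634 * 3.52 * 30
Q = 172550 kJ

172550


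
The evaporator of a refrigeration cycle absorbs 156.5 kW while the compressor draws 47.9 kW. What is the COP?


COP = Q_evap / W
COP = 156.5 / 47.9
COP = 3.267

3.267


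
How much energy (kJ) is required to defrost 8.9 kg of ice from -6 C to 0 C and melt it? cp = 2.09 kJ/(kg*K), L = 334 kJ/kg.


Sensible heat = cp * dT = 2.09 * 6 = 12.54 kJ/kg
Total per kg = 12.54 + 334 = 346.54 kJ/kg
Q = m * total = 8.9 * 346.54
Q = 3084.2 kJ

3084.2


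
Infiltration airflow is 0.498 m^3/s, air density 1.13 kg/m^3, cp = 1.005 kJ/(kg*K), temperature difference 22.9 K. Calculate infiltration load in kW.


Q = V_dot * rho * cp * dT
Q = 0.498 * 1.13 * 1.005 * 22.9
Q = 12.951 kW

12.951


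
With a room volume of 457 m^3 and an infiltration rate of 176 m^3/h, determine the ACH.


ACH = flow / volume
ACH = 176 / 457
ACH = 0.385

0.385


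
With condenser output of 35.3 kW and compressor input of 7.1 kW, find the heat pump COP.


COP_hp = Q_cond / W
COP_hp = 35.3 / 7.1
COP_hp = 4.972

4.972


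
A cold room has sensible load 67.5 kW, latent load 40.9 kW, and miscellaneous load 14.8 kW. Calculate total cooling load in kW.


Q_total = Q_s + Q_l + Q_misc
Q_total = 67.5 + 40.9 + 14.8
Q_total = 123.2 kW

123.2


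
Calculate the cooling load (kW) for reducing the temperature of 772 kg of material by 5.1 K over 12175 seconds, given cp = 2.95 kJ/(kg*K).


Q = m * cp * dT / t
Q = 772 * 2.95 * 5.1 / 12175
Q = 0.954 kW

0.954
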